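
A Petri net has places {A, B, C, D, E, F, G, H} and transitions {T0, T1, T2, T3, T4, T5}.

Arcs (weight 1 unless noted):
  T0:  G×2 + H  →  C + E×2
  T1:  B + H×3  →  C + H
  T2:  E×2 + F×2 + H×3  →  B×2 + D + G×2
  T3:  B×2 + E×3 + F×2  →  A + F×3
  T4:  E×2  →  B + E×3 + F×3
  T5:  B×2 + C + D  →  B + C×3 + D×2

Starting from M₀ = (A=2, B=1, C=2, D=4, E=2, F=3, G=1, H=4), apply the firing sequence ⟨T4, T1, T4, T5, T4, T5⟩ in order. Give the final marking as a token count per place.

step 1: fire T4:  (A=2, B=1, C=2, D=4, E=2, F=3, G=1, H=4) → (A=2, B=2, C=2, D=4, E=3, F=6, G=1, H=4)
step 2: fire T1:  (A=2, B=2, C=2, D=4, E=3, F=6, G=1, H=4) → (A=2, B=1, C=3, D=4, E=3, F=6, G=1, H=2)
step 3: fire T4:  (A=2, B=1, C=3, D=4, E=3, F=6, G=1, H=2) → (A=2, B=2, C=3, D=4, E=4, F=9, G=1, H=2)
step 4: fire T5:  (A=2, B=2, C=3, D=4, E=4, F=9, G=1, H=2) → (A=2, B=1, C=5, D=5, E=4, F=9, G=1, H=2)
step 5: fire T4:  (A=2, B=1, C=5, D=5, E=4, F=9, G=1, H=2) → (A=2, B=2, C=5, D=5, E=5, F=12, G=1, H=2)
step 6: fire T5:  (A=2, B=2, C=5, D=5, E=5, F=12, G=1, H=2) → (A=2, B=1, C=7, D=6, E=5, F=12, G=1, H=2)

(A=2, B=1, C=7, D=6, E=5, F=12, G=1, H=2)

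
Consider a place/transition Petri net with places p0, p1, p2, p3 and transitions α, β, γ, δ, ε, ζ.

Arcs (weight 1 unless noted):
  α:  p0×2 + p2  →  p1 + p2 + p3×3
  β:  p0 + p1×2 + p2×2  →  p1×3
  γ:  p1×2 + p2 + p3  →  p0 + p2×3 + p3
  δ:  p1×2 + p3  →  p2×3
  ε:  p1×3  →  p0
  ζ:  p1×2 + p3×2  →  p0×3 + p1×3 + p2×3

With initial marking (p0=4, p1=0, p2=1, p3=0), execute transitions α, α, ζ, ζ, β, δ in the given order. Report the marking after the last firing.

step 1: fire α:  (p0=4, p1=0, p2=1, p3=0) → (p0=2, p1=1, p2=1, p3=3)
step 2: fire α:  (p0=2, p1=1, p2=1, p3=3) → (p0=0, p1=2, p2=1, p3=6)
step 3: fire ζ:  (p0=0, p1=2, p2=1, p3=6) → (p0=3, p1=3, p2=4, p3=4)
step 4: fire ζ:  (p0=3, p1=3, p2=4, p3=4) → (p0=6, p1=4, p2=7, p3=2)
step 5: fire β:  (p0=6, p1=4, p2=7, p3=2) → (p0=5, p1=5, p2=5, p3=2)
step 6: fire δ:  (p0=5, p1=5, p2=5, p3=2) → (p0=5, p1=3, p2=8, p3=1)

(p0=5, p1=3, p2=8, p3=1)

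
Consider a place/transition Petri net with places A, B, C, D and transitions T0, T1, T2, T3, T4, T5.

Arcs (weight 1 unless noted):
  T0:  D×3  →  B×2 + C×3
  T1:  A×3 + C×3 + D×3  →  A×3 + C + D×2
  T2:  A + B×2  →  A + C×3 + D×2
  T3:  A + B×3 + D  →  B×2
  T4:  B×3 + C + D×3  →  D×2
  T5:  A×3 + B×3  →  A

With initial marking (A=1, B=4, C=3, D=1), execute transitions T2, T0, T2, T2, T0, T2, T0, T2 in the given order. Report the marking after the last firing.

step 1: fire T2:  (A=1, B=4, C=3, D=1) → (A=1, B=2, C=6, D=3)
step 2: fire T0:  (A=1, B=2, C=6, D=3) → (A=1, B=4, C=9, D=0)
step 3: fire T2:  (A=1, B=4, C=9, D=0) → (A=1, B=2, C=12, D=2)
step 4: fire T2:  (A=1, B=2, C=12, D=2) → (A=1, B=0, C=15, D=4)
step 5: fire T0:  (A=1, B=0, C=15, D=4) → (A=1, B=2, C=18, D=1)
step 6: fire T2:  (A=1, B=2, C=18, D=1) → (A=1, B=0, C=21, D=3)
step 7: fire T0:  (A=1, B=0, C=21, D=3) → (A=1, B=2, C=24, D=0)
step 8: fire T2:  (A=1, B=2, C=24, D=0) → (A=1, B=0, C=27, D=2)

(A=1, B=0, C=27, D=2)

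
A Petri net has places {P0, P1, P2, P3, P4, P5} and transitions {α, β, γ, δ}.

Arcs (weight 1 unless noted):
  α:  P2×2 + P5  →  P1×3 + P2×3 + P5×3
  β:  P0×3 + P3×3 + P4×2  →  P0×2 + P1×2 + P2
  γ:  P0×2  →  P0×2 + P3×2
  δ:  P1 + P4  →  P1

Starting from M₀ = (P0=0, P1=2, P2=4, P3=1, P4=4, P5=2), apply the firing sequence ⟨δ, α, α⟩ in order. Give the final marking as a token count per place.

step 1: fire δ:  (P0=0, P1=2, P2=4, P3=1, P4=4, P5=2) → (P0=0, P1=2, P2=4, P3=1, P4=3, P5=2)
step 2: fire α:  (P0=0, P1=2, P2=4, P3=1, P4=3, P5=2) → (P0=0, P1=5, P2=5, P3=1, P4=3, P5=4)
step 3: fire α:  (P0=0, P1=5, P2=5, P3=1, P4=3, P5=4) → (P0=0, P1=8, P2=6, P3=1, P4=3, P5=6)

(P0=0, P1=8, P2=6, P3=1, P4=3, P5=6)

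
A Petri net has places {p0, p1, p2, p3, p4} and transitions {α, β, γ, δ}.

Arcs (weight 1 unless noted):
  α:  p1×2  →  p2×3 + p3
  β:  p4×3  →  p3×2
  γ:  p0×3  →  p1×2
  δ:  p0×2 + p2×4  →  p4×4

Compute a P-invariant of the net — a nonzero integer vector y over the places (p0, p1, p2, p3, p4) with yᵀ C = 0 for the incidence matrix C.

Incidence matrix C (rows=places, cols=transitions):
        α    β    γ    δ
   p0   0    0   -3   -2
   p1  -2    0    2    0
   p2   3    0    0   -4
   p3   1    2    0    0
   p4   0   -3    0    4

Candidate y = [2, 3, 1, 3, 2]; check y·C column-wise:
  col α: 2·0 + 3·-2 + 1·3 + 3·1 + 2·0 = 0
  col β: 2·0 + 3·0 + 1·0 + 3·2 + 2·-3 = 0
  col γ: 2·-3 + 3·2 + 1·0 + 3·0 + 2·0 = 0
  col δ: 2·-2 + 3·0 + 1·-4 + 3·0 + 2·4 = 0

y = (p0:2, p1:3, p2:1, p3:3, p4:2)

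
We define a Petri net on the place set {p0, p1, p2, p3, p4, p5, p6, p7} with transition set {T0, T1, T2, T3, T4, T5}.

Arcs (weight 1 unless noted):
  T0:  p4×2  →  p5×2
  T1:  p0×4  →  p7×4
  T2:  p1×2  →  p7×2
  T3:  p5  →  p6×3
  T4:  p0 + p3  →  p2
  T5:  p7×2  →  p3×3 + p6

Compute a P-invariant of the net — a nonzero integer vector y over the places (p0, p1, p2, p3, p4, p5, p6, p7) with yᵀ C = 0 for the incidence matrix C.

y = (p0:0, p1:0, p2:1, p3:1, p4:-9, p5:-9, p6:-3, p7:0)

Incidence matrix C (rows=places, cols=transitions):
       T0   T1   T2   T3   T4   T5
   p0   0   -4    0    0   -1    0
   p1   0    0   -2    0    0    0
   p2   0    0    0    0    1    0
   p3   0    0    0    0   -1    3
   p4  -2    0    0    0    0    0
   p5   2    0    0   -1    0    0
   p6   0    0    0    3    0    1
   p7   0    4    2    0    0   -2

Candidate y = [0, 0, 1, 1, -9, -9, -3, 0]; check y·C column-wise:
  col T0: 1·0 + 1·0 + -9·-2 + -9·2 + -3·0 = 0
  col T1: 0·-4 + 1·0 + 1·0 + -9·0 + -9·0 + -3·0 + 0·4 = 0
  col T2: 0·-2 + 1·0 + 1·0 + -9·0 + -9·0 + -3·0 + 0·2 = 0
  col T3: 1·0 + 1·0 + -9·0 + -9·-1 + -3·3 = 0
  col T4: 0·-1 + 1·1 + 1·-1 + -9·0 + -9·0 + -3·0 = 0
  col T5: 1·0 + 1·3 + -9·0 + -9·0 + -3·1 + 0·-2 = 0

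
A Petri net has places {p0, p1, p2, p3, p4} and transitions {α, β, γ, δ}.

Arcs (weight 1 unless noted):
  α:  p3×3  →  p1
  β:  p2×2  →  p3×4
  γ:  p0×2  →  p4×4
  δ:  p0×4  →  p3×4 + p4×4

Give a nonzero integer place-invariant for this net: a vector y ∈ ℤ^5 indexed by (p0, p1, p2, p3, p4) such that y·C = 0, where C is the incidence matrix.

Incidence matrix C (rows=places, cols=transitions):
        α    β    γ    δ
   p0   0    0   -2   -4
   p1   1    0    0    0
   p2   0   -2    0    0
   p3  -3    4    0    4
   p4   0    0    4    4

Candidate y = [2, 3, 2, 1, 1]; check y·C column-wise:
  col α: 2·0 + 3·1 + 2·0 + 1·-3 + 1·0 = 0
  col β: 2·0 + 3·0 + 2·-2 + 1·4 + 1·0 = 0
  col γ: 2·-2 + 3·0 + 2·0 + 1·0 + 1·4 = 0
  col δ: 2·-4 + 3·0 + 2·0 + 1·4 + 1·4 = 0

y = (p0:2, p1:3, p2:2, p3:1, p4:1)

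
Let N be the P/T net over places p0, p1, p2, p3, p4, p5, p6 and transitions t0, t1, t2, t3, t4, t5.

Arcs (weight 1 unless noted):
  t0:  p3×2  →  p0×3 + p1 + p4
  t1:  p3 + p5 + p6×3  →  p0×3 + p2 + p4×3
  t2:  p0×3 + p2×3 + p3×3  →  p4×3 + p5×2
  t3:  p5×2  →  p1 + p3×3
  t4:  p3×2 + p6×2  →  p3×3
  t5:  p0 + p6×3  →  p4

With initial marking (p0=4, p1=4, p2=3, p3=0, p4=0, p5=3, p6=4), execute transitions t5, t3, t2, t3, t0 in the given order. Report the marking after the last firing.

(p0=3, p1=7, p2=0, p3=1, p4=5, p5=1, p6=1)

step 1: fire t5:  (p0=4, p1=4, p2=3, p3=0, p4=0, p5=3, p6=4) → (p0=3, p1=4, p2=3, p3=0, p4=1, p5=3, p6=1)
step 2: fire t3:  (p0=3, p1=4, p2=3, p3=0, p4=1, p5=3, p6=1) → (p0=3, p1=5, p2=3, p3=3, p4=1, p5=1, p6=1)
step 3: fire t2:  (p0=3, p1=5, p2=3, p3=3, p4=1, p5=1, p6=1) → (p0=0, p1=5, p2=0, p3=0, p4=4, p5=3, p6=1)
step 4: fire t3:  (p0=0, p1=5, p2=0, p3=0, p4=4, p5=3, p6=1) → (p0=0, p1=6, p2=0, p3=3, p4=4, p5=1, p6=1)
step 5: fire t0:  (p0=0, p1=6, p2=0, p3=3, p4=4, p5=1, p6=1) → (p0=3, p1=7, p2=0, p3=1, p4=5, p5=1, p6=1)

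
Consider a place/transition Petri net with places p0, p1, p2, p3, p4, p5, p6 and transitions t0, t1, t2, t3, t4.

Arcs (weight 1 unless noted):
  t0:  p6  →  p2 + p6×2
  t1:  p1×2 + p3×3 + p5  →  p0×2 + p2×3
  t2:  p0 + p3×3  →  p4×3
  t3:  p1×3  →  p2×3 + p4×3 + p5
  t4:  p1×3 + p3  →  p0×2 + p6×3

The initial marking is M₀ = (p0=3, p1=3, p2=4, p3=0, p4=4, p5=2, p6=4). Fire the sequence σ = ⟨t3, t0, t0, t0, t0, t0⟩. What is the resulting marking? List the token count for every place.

(p0=3, p1=0, p2=12, p3=0, p4=7, p5=3, p6=9)

step 1: fire t3:  (p0=3, p1=3, p2=4, p3=0, p4=4, p5=2, p6=4) → (p0=3, p1=0, p2=7, p3=0, p4=7, p5=3, p6=4)
step 2: fire t0:  (p0=3, p1=0, p2=7, p3=0, p4=7, p5=3, p6=4) → (p0=3, p1=0, p2=8, p3=0, p4=7, p5=3, p6=5)
step 3: fire t0:  (p0=3, p1=0, p2=8, p3=0, p4=7, p5=3, p6=5) → (p0=3, p1=0, p2=9, p3=0, p4=7, p5=3, p6=6)
step 4: fire t0:  (p0=3, p1=0, p2=9, p3=0, p4=7, p5=3, p6=6) → (p0=3, p1=0, p2=10, p3=0, p4=7, p5=3, p6=7)
step 5: fire t0:  (p0=3, p1=0, p2=10, p3=0, p4=7, p5=3, p6=7) → (p0=3, p1=0, p2=11, p3=0, p4=7, p5=3, p6=8)
step 6: fire t0:  (p0=3, p1=0, p2=11, p3=0, p4=7, p5=3, p6=8) → (p0=3, p1=0, p2=12, p3=0, p4=7, p5=3, p6=9)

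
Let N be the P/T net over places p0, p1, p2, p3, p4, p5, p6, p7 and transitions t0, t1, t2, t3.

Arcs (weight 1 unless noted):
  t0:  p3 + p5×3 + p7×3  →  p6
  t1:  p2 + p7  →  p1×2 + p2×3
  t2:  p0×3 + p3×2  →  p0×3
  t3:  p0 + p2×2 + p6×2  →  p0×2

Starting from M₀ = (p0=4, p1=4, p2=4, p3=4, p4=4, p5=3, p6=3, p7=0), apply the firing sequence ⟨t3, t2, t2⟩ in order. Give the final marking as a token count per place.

step 1: fire t3:  (p0=4, p1=4, p2=4, p3=4, p4=4, p5=3, p6=3, p7=0) → (p0=5, p1=4, p2=2, p3=4, p4=4, p5=3, p6=1, p7=0)
step 2: fire t2:  (p0=5, p1=4, p2=2, p3=4, p4=4, p5=3, p6=1, p7=0) → (p0=5, p1=4, p2=2, p3=2, p4=4, p5=3, p6=1, p7=0)
step 3: fire t2:  (p0=5, p1=4, p2=2, p3=2, p4=4, p5=3, p6=1, p7=0) → (p0=5, p1=4, p2=2, p3=0, p4=4, p5=3, p6=1, p7=0)

(p0=5, p1=4, p2=2, p3=0, p4=4, p5=3, p6=1, p7=0)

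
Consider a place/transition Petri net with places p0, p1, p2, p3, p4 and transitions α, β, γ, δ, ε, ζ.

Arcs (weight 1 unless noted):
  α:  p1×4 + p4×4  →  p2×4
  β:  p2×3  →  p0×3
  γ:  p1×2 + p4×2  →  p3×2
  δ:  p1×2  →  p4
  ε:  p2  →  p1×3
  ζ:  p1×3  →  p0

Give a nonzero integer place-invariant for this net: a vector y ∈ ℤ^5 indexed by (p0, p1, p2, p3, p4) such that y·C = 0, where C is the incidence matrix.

y = (p0:3, p1:1, p2:3, p3:3, p4:2)

Incidence matrix C (rows=places, cols=transitions):
        α    β    γ    δ    ε    ζ
   p0   0    3    0    0    0    1
   p1  -4    0   -2   -2    3   -3
   p2   4   -3    0    0   -1    0
   p3   0    0    2    0    0    0
   p4  -4    0   -2    1    0    0

Candidate y = [3, 1, 3, 3, 2]; check y·C column-wise:
  col α: 3·0 + 1·-4 + 3·4 + 3·0 + 2·-4 = 0
  col β: 3·3 + 1·0 + 3·-3 + 3·0 + 2·0 = 0
  col γ: 3·0 + 1·-2 + 3·0 + 3·2 + 2·-2 = 0
  col δ: 3·0 + 1·-2 + 3·0 + 3·0 + 2·1 = 0
  col ε: 3·0 + 1·3 + 3·-1 + 3·0 + 2·0 = 0
  col ζ: 3·1 + 1·-3 + 3·0 + 3·0 + 2·0 = 0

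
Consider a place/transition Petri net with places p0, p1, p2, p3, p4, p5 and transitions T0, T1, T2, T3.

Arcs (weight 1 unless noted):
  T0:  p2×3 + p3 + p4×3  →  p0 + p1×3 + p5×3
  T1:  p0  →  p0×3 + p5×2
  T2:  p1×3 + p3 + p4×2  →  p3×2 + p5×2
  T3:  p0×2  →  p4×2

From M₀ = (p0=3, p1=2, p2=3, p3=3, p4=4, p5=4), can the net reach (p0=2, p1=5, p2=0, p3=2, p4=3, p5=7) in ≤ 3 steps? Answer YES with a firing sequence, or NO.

step 1: fire T0:  (p0=3, p1=2, p2=3, p3=3, p4=4, p5=4) → (p0=4, p1=5, p2=0, p3=2, p4=1, p5=7)
step 2: fire T3:  (p0=4, p1=5, p2=0, p3=2, p4=1, p5=7) → (p0=2, p1=5, p2=0, p3=2, p4=3, p5=7)

YES — reachable via ⟨T0, T3⟩ (2 firings)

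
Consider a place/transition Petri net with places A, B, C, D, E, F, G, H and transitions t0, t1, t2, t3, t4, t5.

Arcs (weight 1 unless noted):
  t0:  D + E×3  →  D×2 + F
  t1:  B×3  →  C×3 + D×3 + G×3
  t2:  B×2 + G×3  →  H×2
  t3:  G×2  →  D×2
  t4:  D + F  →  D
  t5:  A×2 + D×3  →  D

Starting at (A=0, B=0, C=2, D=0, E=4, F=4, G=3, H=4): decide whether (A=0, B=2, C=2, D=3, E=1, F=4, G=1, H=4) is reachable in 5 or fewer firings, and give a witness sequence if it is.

depth 0: 1 marking
depth 1: 2 markings reached so far
depth 2: 4 markings reached so far
depth 3: 6 markings reached so far
depth 4: 8 markings reached so far
depth 5: 10 markings reached so far
target is not among the 10 markings reachable within 5 steps

NO — not reachable within 5 firings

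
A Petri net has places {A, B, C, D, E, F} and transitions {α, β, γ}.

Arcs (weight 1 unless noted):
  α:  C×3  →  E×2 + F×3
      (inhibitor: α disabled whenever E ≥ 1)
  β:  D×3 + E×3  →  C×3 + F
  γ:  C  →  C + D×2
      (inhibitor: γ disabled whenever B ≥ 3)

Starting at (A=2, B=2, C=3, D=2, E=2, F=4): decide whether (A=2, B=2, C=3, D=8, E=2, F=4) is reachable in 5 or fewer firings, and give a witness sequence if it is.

YES — reachable via ⟨γ, γ, γ⟩ (3 firings)

step 1: fire γ:  (A=2, B=2, C=3, D=2, E=2, F=4) → (A=2, B=2, C=3, D=4, E=2, F=4)
step 2: fire γ:  (A=2, B=2, C=3, D=4, E=2, F=4) → (A=2, B=2, C=3, D=6, E=2, F=4)
step 3: fire γ:  (A=2, B=2, C=3, D=6, E=2, F=4) → (A=2, B=2, C=3, D=8, E=2, F=4)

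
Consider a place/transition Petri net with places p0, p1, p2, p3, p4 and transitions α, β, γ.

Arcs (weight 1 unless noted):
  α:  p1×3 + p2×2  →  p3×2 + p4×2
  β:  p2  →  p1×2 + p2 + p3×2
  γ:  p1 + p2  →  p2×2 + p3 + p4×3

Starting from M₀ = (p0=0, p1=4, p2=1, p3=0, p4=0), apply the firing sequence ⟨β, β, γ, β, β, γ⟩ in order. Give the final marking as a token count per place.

step 1: fire β:  (p0=0, p1=4, p2=1, p3=0, p4=0) → (p0=0, p1=6, p2=1, p3=2, p4=0)
step 2: fire β:  (p0=0, p1=6, p2=1, p3=2, p4=0) → (p0=0, p1=8, p2=1, p3=4, p4=0)
step 3: fire γ:  (p0=0, p1=8, p2=1, p3=4, p4=0) → (p0=0, p1=7, p2=2, p3=5, p4=3)
step 4: fire β:  (p0=0, p1=7, p2=2, p3=5, p4=3) → (p0=0, p1=9, p2=2, p3=7, p4=3)
step 5: fire β:  (p0=0, p1=9, p2=2, p3=7, p4=3) → (p0=0, p1=11, p2=2, p3=9, p4=3)
step 6: fire γ:  (p0=0, p1=11, p2=2, p3=9, p4=3) → (p0=0, p1=10, p2=3, p3=10, p4=6)

(p0=0, p1=10, p2=3, p3=10, p4=6)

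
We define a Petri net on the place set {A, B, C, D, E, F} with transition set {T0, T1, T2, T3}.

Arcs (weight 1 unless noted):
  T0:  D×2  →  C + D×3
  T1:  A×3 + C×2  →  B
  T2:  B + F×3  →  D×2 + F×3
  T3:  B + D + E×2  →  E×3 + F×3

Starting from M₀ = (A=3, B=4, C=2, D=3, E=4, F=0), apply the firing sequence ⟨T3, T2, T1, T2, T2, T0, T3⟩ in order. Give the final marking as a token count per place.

(A=0, B=0, C=1, D=8, E=6, F=6)

step 1: fire T3:  (A=3, B=4, C=2, D=3, E=4, F=0) → (A=3, B=3, C=2, D=2, E=5, F=3)
step 2: fire T2:  (A=3, B=3, C=2, D=2, E=5, F=3) → (A=3, B=2, C=2, D=4, E=5, F=3)
step 3: fire T1:  (A=3, B=2, C=2, D=4, E=5, F=3) → (A=0, B=3, C=0, D=4, E=5, F=3)
step 4: fire T2:  (A=0, B=3, C=0, D=4, E=5, F=3) → (A=0, B=2, C=0, D=6, E=5, F=3)
step 5: fire T2:  (A=0, B=2, C=0, D=6, E=5, F=3) → (A=0, B=1, C=0, D=8, E=5, F=3)
step 6: fire T0:  (A=0, B=1, C=0, D=8, E=5, F=3) → (A=0, B=1, C=1, D=9, E=5, F=3)
step 7: fire T3:  (A=0, B=1, C=1, D=9, E=5, F=3) → (A=0, B=0, C=1, D=8, E=6, F=6)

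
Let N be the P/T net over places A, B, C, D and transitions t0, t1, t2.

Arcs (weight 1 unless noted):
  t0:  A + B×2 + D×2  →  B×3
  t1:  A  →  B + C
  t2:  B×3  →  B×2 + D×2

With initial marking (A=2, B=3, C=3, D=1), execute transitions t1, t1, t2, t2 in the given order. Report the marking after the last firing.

step 1: fire t1:  (A=2, B=3, C=3, D=1) → (A=1, B=4, C=4, D=1)
step 2: fire t1:  (A=1, B=4, C=4, D=1) → (A=0, B=5, C=5, D=1)
step 3: fire t2:  (A=0, B=5, C=5, D=1) → (A=0, B=4, C=5, D=3)
step 4: fire t2:  (A=0, B=4, C=5, D=3) → (A=0, B=3, C=5, D=5)

(A=0, B=3, C=5, D=5)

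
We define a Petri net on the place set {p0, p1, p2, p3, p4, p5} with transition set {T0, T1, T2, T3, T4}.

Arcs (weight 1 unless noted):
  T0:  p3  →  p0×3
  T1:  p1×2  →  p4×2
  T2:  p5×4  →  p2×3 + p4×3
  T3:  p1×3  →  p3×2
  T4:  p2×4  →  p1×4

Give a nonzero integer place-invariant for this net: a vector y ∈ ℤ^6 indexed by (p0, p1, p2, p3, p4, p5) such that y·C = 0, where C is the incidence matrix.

y = (p0:1, p1:2, p2:2, p3:3, p4:2, p5:3)

Incidence matrix C (rows=places, cols=transitions):
       T0   T1   T2   T3   T4
   p0   3    0    0    0    0
   p1   0   -2    0   -3    4
   p2   0    0    3    0   -4
   p3  -1    0    0    2    0
   p4   0    2    3    0    0
   p5   0    0   -4    0    0

Candidate y = [1, 2, 2, 3, 2, 3]; check y·C column-wise:
  col T0: 1·3 + 2·0 + 2·0 + 3·-1 + 2·0 + 3·0 = 0
  col T1: 1·0 + 2·-2 + 2·0 + 3·0 + 2·2 + 3·0 = 0
  col T2: 1·0 + 2·0 + 2·3 + 3·0 + 2·3 + 3·-4 = 0
  col T3: 1·0 + 2·-3 + 2·0 + 3·2 + 2·0 + 3·0 = 0
  col T4: 1·0 + 2·4 + 2·-4 + 3·0 + 2·0 + 3·0 = 0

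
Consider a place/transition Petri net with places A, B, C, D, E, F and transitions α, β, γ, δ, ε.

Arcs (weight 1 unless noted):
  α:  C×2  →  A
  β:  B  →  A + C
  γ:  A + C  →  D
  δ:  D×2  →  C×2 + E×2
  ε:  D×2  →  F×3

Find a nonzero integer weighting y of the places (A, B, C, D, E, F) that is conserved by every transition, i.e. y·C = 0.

y = (A:2, B:3, C:1, D:3, E:2, F:2)

Incidence matrix C (rows=places, cols=transitions):
        α    β    γ    δ    ε
    A   1    1   -1    0    0
    B   0   -1    0    0    0
    C  -2    1   -1    2    0
    D   0    0    1   -2   -2
    E   0    0    0    2    0
    F   0    0    0    0    3

Candidate y = [2, 3, 1, 3, 2, 2]; check y·C column-wise:
  col α: 2·1 + 3·0 + 1·-2 + 3·0 + 2·0 + 2·0 = 0
  col β: 2·1 + 3·-1 + 1·1 + 3·0 + 2·0 + 2·0 = 0
  col γ: 2·-1 + 3·0 + 1·-1 + 3·1 + 2·0 + 2·0 = 0
  col δ: 2·0 + 3·0 + 1·2 + 3·-2 + 2·2 + 2·0 = 0
  col ε: 2·0 + 3·0 + 1·0 + 3·-2 + 2·0 + 2·3 = 0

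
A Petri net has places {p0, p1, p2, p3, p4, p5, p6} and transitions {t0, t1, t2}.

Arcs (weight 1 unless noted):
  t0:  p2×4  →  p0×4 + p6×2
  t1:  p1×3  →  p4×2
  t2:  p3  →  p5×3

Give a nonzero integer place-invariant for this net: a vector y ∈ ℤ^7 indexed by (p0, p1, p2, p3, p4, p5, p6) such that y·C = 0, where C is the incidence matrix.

Incidence matrix C (rows=places, cols=transitions):
       t0   t1   t2
   p0   4    0    0
   p1   0   -3    0
   p2  -4    0    0
   p3   0    0   -1
   p4   0    2    0
   p5   0    0    3
   p6   2    0    0

Candidate y = [1, 0, 1, 0, 0, 0, 0]; check y·C column-wise:
  col t0: 1·4 + 1·-4 + 0·2 = 0
  col t1: 1·0 + 0·-3 + 1·0 + 0·2 = 0
  col t2: 1·0 + 1·0 + 0·-1 + 0·3 = 0

y = (p0:1, p1:0, p2:1, p3:0, p4:0, p5:0, p6:0)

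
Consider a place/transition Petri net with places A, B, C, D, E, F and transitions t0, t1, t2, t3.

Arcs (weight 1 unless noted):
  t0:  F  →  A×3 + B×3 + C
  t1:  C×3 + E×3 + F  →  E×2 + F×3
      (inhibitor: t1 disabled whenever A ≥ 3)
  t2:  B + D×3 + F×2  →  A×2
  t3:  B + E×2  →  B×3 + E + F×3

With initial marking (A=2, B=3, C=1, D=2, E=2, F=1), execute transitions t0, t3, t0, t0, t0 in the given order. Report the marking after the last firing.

step 1: fire t0:  (A=2, B=3, C=1, D=2, E=2, F=1) → (A=5, B=6, C=2, D=2, E=2, F=0)
step 2: fire t3:  (A=5, B=6, C=2, D=2, E=2, F=0) → (A=5, B=8, C=2, D=2, E=1, F=3)
step 3: fire t0:  (A=5, B=8, C=2, D=2, E=1, F=3) → (A=8, B=11, C=3, D=2, E=1, F=2)
step 4: fire t0:  (A=8, B=11, C=3, D=2, E=1, F=2) → (A=11, B=14, C=4, D=2, E=1, F=1)
step 5: fire t0:  (A=11, B=14, C=4, D=2, E=1, F=1) → (A=14, B=17, C=5, D=2, E=1, F=0)

(A=14, B=17, C=5, D=2, E=1, F=0)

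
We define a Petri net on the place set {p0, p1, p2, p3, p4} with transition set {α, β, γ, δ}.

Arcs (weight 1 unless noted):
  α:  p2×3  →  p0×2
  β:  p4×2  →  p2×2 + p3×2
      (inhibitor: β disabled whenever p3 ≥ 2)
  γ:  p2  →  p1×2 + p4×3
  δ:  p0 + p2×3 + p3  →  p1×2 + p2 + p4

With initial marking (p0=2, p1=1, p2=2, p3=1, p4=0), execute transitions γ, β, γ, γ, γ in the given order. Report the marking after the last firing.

(p0=2, p1=9, p2=0, p3=3, p4=10)

step 1: fire γ:  (p0=2, p1=1, p2=2, p3=1, p4=0) → (p0=2, p1=3, p2=1, p3=1, p4=3)
step 2: fire β:  (p0=2, p1=3, p2=1, p3=1, p4=3) → (p0=2, p1=3, p2=3, p3=3, p4=1)
step 3: fire γ:  (p0=2, p1=3, p2=3, p3=3, p4=1) → (p0=2, p1=5, p2=2, p3=3, p4=4)
step 4: fire γ:  (p0=2, p1=5, p2=2, p3=3, p4=4) → (p0=2, p1=7, p2=1, p3=3, p4=7)
step 5: fire γ:  (p0=2, p1=7, p2=1, p3=3, p4=7) → (p0=2, p1=9, p2=0, p3=3, p4=10)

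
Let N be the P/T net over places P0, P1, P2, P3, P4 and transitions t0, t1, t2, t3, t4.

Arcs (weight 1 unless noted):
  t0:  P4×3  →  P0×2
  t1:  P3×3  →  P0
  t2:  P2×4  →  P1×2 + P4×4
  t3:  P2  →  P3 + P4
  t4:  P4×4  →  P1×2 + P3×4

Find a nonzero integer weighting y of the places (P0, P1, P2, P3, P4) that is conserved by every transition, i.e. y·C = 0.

Incidence matrix C (rows=places, cols=transitions):
       t0   t1   t2   t3   t4
   P0   2    1    0    0    0
   P1   0    0    2    0    2
   P2   0    0   -4   -1    0
   P3   0   -3    0    1    4
   P4  -3    0    4    1   -4

Candidate y = [3, 2, 3, 1, 2]; check y·C column-wise:
  col t0: 3·2 + 2·0 + 3·0 + 1·0 + 2·-3 = 0
  col t1: 3·1 + 2·0 + 3·0 + 1·-3 + 2·0 = 0
  col t2: 3·0 + 2·2 + 3·-4 + 1·0 + 2·4 = 0
  col t3: 3·0 + 2·0 + 3·-1 + 1·1 + 2·1 = 0
  col t4: 3·0 + 2·2 + 3·0 + 1·4 + 2·-4 = 0

y = (P0:3, P1:2, P2:3, P3:1, P4:2)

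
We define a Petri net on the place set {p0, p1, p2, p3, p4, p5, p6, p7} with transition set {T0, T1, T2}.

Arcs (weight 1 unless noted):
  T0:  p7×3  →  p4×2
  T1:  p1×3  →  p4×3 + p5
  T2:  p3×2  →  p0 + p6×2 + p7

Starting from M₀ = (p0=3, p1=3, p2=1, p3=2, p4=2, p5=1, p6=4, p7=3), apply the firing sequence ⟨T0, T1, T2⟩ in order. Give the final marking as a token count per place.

step 1: fire T0:  (p0=3, p1=3, p2=1, p3=2, p4=2, p5=1, p6=4, p7=3) → (p0=3, p1=3, p2=1, p3=2, p4=4, p5=1, p6=4, p7=0)
step 2: fire T1:  (p0=3, p1=3, p2=1, p3=2, p4=4, p5=1, p6=4, p7=0) → (p0=3, p1=0, p2=1, p3=2, p4=7, p5=2, p6=4, p7=0)
step 3: fire T2:  (p0=3, p1=0, p2=1, p3=2, p4=7, p5=2, p6=4, p7=0) → (p0=4, p1=0, p2=1, p3=0, p4=7, p5=2, p6=6, p7=1)

(p0=4, p1=0, p2=1, p3=0, p4=7, p5=2, p6=6, p7=1)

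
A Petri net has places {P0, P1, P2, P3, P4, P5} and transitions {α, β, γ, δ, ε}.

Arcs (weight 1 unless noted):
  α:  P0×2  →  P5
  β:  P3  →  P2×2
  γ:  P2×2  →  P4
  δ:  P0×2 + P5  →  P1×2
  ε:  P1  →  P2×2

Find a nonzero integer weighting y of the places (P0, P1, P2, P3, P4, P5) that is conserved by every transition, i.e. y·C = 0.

y = (P0:1, P1:2, P2:1, P3:2, P4:2, P5:2)

Incidence matrix C (rows=places, cols=transitions):
        α    β    γ    δ    ε
   P0  -2    0    0   -2    0
   P1   0    0    0    2   -1
   P2   0    2   -2    0    2
   P3   0   -1    0    0    0
   P4   0    0    1    0    0
   P5   1    0    0   -1    0

Candidate y = [1, 2, 1, 2, 2, 2]; check y·C column-wise:
  col α: 1·-2 + 2·0 + 1·0 + 2·0 + 2·0 + 2·1 = 0
  col β: 1·0 + 2·0 + 1·2 + 2·-1 + 2·0 + 2·0 = 0
  col γ: 1·0 + 2·0 + 1·-2 + 2·0 + 2·1 + 2·0 = 0
  col δ: 1·-2 + 2·2 + 1·0 + 2·0 + 2·0 + 2·-1 = 0
  col ε: 1·0 + 2·-1 + 1·2 + 2·0 + 2·0 + 2·0 = 0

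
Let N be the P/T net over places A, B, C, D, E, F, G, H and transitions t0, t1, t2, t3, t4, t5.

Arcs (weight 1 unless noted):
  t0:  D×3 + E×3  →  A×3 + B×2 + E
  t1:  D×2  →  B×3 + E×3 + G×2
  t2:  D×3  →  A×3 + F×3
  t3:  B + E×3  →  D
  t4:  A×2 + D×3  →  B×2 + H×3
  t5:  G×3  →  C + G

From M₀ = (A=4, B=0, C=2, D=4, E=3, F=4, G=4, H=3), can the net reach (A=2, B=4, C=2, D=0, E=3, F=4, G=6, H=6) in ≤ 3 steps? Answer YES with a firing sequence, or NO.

step 1: fire t1:  (A=4, B=0, C=2, D=4, E=3, F=4, G=4, H=3) → (A=4, B=3, C=2, D=2, E=6, F=4, G=6, H=3)
step 2: fire t3:  (A=4, B=3, C=2, D=2, E=6, F=4, G=6, H=3) → (A=4, B=2, C=2, D=3, E=3, F=4, G=6, H=3)
step 3: fire t4:  (A=4, B=2, C=2, D=3, E=3, F=4, G=6, H=3) → (A=2, B=4, C=2, D=0, E=3, F=4, G=6, H=6)

YES — reachable via ⟨t1, t3, t4⟩ (3 firings)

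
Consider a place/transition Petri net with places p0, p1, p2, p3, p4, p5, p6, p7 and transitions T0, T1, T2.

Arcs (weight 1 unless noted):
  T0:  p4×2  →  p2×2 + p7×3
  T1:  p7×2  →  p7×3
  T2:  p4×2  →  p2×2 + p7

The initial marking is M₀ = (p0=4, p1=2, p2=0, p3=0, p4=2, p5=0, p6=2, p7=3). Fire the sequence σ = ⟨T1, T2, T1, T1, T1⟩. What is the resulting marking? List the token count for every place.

step 1: fire T1:  (p0=4, p1=2, p2=0, p3=0, p4=2, p5=0, p6=2, p7=3) → (p0=4, p1=2, p2=0, p3=0, p4=2, p5=0, p6=2, p7=4)
step 2: fire T2:  (p0=4, p1=2, p2=0, p3=0, p4=2, p5=0, p6=2, p7=4) → (p0=4, p1=2, p2=2, p3=0, p4=0, p5=0, p6=2, p7=5)
step 3: fire T1:  (p0=4, p1=2, p2=2, p3=0, p4=0, p5=0, p6=2, p7=5) → (p0=4, p1=2, p2=2, p3=0, p4=0, p5=0, p6=2, p7=6)
step 4: fire T1:  (p0=4, p1=2, p2=2, p3=0, p4=0, p5=0, p6=2, p7=6) → (p0=4, p1=2, p2=2, p3=0, p4=0, p5=0, p6=2, p7=7)
step 5: fire T1:  (p0=4, p1=2, p2=2, p3=0, p4=0, p5=0, p6=2, p7=7) → (p0=4, p1=2, p2=2, p3=0, p4=0, p5=0, p6=2, p7=8)

(p0=4, p1=2, p2=2, p3=0, p4=0, p5=0, p6=2, p7=8)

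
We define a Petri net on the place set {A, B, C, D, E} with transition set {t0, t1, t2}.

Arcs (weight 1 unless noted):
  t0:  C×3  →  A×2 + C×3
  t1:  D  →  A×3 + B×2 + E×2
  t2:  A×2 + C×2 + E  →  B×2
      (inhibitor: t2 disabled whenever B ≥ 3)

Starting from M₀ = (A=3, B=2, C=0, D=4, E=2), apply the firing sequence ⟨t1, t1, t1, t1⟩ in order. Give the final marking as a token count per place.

step 1: fire t1:  (A=3, B=2, C=0, D=4, E=2) → (A=6, B=4, C=0, D=3, E=4)
step 2: fire t1:  (A=6, B=4, C=0, D=3, E=4) → (A=9, B=6, C=0, D=2, E=6)
step 3: fire t1:  (A=9, B=6, C=0, D=2, E=6) → (A=12, B=8, C=0, D=1, E=8)
step 4: fire t1:  (A=12, B=8, C=0, D=1, E=8) → (A=15, B=10, C=0, D=0, E=10)

(A=15, B=10, C=0, D=0, E=10)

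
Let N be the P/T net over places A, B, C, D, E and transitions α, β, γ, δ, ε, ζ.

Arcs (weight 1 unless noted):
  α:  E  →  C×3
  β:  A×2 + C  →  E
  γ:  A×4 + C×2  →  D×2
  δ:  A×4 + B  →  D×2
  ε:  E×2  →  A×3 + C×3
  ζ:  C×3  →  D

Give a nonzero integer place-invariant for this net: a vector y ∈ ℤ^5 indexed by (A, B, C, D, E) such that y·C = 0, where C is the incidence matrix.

Incidence matrix C (rows=places, cols=transitions):
        α    β    γ    δ    ε    ζ
    A   0   -2   -4   -4    3    0
    B   0    0    0   -1    0    0
    C   3   -1   -2    0    3   -3
    D   0    0    2    2    0    1
    E  -1    1    0    0   -2    0

Candidate y = [1, 2, 1, 3, 3]; check y·C column-wise:
  col α: 1·0 + 2·0 + 1·3 + 3·0 + 3·-1 = 0
  col β: 1·-2 + 2·0 + 1·-1 + 3·0 + 3·1 = 0
  col γ: 1·-4 + 2·0 + 1·-2 + 3·2 + 3·0 = 0
  col δ: 1·-4 + 2·-1 + 1·0 + 3·2 + 3·0 = 0
  col ε: 1·3 + 2·0 + 1·3 + 3·0 + 3·-2 = 0
  col ζ: 1·0 + 2·0 + 1·-3 + 3·1 + 3·0 = 0

y = (A:1, B:2, C:1, D:3, E:3)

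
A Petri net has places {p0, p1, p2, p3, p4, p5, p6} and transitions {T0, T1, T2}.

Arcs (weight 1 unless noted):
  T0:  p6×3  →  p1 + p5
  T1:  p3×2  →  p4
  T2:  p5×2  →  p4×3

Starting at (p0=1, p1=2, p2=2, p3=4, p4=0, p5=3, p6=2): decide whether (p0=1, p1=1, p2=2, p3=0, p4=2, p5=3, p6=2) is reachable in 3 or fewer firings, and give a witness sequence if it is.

depth 0: 1 marking
depth 1: 3 markings reached so far
depth 2: 5 markings reached so far
depth 3: 6 markings reached so far
target is not among the 6 markings reachable within 3 steps

NO — not reachable within 3 firings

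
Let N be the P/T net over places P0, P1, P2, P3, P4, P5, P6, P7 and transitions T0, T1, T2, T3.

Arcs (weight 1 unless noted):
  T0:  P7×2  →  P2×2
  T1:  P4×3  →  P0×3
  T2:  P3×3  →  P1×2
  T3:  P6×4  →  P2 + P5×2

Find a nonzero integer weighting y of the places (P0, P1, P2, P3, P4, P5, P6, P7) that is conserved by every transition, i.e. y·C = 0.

y = (P0:0, P1:3, P2:0, P3:2, P4:0, P5:0, P6:0, P7:0)

Incidence matrix C (rows=places, cols=transitions):
       T0   T1   T2   T3
   P0   0    3    0    0
   P1   0    0    2    0
   P2   2    0    0    1
   P3   0    0   -3    0
   P4   0   -3    0    0
   P5   0    0    0    2
   P6   0    0    0   -4
   P7  -2    0    0    0

Candidate y = [0, 3, 0, 2, 0, 0, 0, 0]; check y·C column-wise:
  col T0: 3·0 + 0·2 + 2·0 + 0·-2 = 0
  col T1: 0·3 + 3·0 + 2·0 + 0·-3 = 0
  col T2: 3·2 + 2·-3 = 0
  col T3: 3·0 + 0·1 + 2·0 + 0·2 + 0·-4 = 0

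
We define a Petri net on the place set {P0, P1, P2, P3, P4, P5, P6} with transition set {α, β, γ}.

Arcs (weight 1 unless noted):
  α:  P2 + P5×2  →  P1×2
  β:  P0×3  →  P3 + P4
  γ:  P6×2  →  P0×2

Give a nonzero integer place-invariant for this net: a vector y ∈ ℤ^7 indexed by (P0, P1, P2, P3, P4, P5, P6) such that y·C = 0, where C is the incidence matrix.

Incidence matrix C (rows=places, cols=transitions):
        α    β    γ
   P0   0   -3    2
   P1   2    0    0
   P2  -1    0    0
   P3   0    1    0
   P4   0    1    0
   P5  -2    0    0
   P6   0    0   -2

Candidate y = [0, 1, 2, 0, 0, 0, 0]; check y·C column-wise:
  col α: 1·2 + 2·-1 + 0·-2 = 0
  col β: 0·-3 + 1·0 + 2·0 + 0·1 + 0·1 = 0
  col γ: 0·2 + 1·0 + 2·0 + 0·-2 = 0

y = (P0:0, P1:1, P2:2, P3:0, P4:0, P5:0, P6:0)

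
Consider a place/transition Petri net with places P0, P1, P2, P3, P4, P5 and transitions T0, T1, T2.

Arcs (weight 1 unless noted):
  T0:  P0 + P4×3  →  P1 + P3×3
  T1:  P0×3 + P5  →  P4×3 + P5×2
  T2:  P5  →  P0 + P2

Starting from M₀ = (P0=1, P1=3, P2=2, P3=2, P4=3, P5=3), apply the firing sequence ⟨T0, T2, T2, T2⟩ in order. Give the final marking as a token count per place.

(P0=3, P1=4, P2=5, P3=5, P4=0, P5=0)

step 1: fire T0:  (P0=1, P1=3, P2=2, P3=2, P4=3, P5=3) → (P0=0, P1=4, P2=2, P3=5, P4=0, P5=3)
step 2: fire T2:  (P0=0, P1=4, P2=2, P3=5, P4=0, P5=3) → (P0=1, P1=4, P2=3, P3=5, P4=0, P5=2)
step 3: fire T2:  (P0=1, P1=4, P2=3, P3=5, P4=0, P5=2) → (P0=2, P1=4, P2=4, P3=5, P4=0, P5=1)
step 4: fire T2:  (P0=2, P1=4, P2=4, P3=5, P4=0, P5=1) → (P0=3, P1=4, P2=5, P3=5, P4=0, P5=0)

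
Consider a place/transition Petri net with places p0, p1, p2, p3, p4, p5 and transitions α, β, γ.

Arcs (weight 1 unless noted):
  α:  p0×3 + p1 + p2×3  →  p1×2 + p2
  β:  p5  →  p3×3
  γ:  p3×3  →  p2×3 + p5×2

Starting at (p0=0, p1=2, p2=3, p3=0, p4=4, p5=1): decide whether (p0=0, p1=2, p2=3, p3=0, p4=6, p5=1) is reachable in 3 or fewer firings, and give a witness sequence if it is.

NO — not reachable within 3 firings

depth 0: 1 marking
depth 1: 2 markings reached so far
depth 2: 3 markings reached so far
depth 3: 4 markings reached so far
target is not among the 4 markings reachable within 3 steps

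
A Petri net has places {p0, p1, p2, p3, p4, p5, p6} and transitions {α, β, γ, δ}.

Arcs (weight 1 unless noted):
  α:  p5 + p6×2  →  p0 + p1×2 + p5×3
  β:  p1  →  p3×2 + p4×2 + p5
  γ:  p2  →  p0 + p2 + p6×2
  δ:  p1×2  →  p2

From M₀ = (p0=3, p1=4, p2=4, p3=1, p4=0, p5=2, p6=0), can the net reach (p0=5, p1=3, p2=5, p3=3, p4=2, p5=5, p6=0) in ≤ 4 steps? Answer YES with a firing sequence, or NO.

YES — reachable via ⟨β, γ, α, δ⟩ (4 firings)

step 1: fire β:  (p0=3, p1=4, p2=4, p3=1, p4=0, p5=2, p6=0) → (p0=3, p1=3, p2=4, p3=3, p4=2, p5=3, p6=0)
step 2: fire γ:  (p0=3, p1=3, p2=4, p3=3, p4=2, p5=3, p6=0) → (p0=4, p1=3, p2=4, p3=3, p4=2, p5=3, p6=2)
step 3: fire α:  (p0=4, p1=3, p2=4, p3=3, p4=2, p5=3, p6=2) → (p0=5, p1=5, p2=4, p3=3, p4=2, p5=5, p6=0)
step 4: fire δ:  (p0=5, p1=5, p2=4, p3=3, p4=2, p5=5, p6=0) → (p0=5, p1=3, p2=5, p3=3, p4=2, p5=5, p6=0)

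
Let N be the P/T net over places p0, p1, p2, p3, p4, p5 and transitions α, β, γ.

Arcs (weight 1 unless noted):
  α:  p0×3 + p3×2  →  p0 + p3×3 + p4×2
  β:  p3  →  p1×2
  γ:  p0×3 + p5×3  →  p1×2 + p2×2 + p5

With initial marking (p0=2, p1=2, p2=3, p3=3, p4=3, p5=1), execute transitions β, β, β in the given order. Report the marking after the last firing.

step 1: fire β:  (p0=2, p1=2, p2=3, p3=3, p4=3, p5=1) → (p0=2, p1=4, p2=3, p3=2, p4=3, p5=1)
step 2: fire β:  (p0=2, p1=4, p2=3, p3=2, p4=3, p5=1) → (p0=2, p1=6, p2=3, p3=1, p4=3, p5=1)
step 3: fire β:  (p0=2, p1=6, p2=3, p3=1, p4=3, p5=1) → (p0=2, p1=8, p2=3, p3=0, p4=3, p5=1)

(p0=2, p1=8, p2=3, p3=0, p4=3, p5=1)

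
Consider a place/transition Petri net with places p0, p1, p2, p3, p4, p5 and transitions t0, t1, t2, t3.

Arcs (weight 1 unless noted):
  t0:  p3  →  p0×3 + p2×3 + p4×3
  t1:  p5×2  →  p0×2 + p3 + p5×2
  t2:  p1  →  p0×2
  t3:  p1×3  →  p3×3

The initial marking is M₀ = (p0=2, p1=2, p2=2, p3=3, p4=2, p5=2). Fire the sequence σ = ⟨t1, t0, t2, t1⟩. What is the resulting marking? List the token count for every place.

step 1: fire t1:  (p0=2, p1=2, p2=2, p3=3, p4=2, p5=2) → (p0=4, p1=2, p2=2, p3=4, p4=2, p5=2)
step 2: fire t0:  (p0=4, p1=2, p2=2, p3=4, p4=2, p5=2) → (p0=7, p1=2, p2=5, p3=3, p4=5, p5=2)
step 3: fire t2:  (p0=7, p1=2, p2=5, p3=3, p4=5, p5=2) → (p0=9, p1=1, p2=5, p3=3, p4=5, p5=2)
step 4: fire t1:  (p0=9, p1=1, p2=5, p3=3, p4=5, p5=2) → (p0=11, p1=1, p2=5, p3=4, p4=5, p5=2)

(p0=11, p1=1, p2=5, p3=4, p4=5, p5=2)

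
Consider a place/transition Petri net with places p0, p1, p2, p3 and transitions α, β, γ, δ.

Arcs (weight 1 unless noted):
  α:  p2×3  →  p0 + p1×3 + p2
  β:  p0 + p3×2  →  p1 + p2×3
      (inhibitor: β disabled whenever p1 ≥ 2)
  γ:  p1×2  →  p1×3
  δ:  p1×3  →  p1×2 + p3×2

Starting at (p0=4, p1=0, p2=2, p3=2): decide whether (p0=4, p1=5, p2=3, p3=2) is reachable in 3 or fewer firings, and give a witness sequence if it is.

NO — not reachable within 3 firings

depth 0: 1 marking
depth 1: 2 markings reached so far
depth 2: 3 markings reached so far
depth 3: 6 markings reached so far
target is not among the 6 markings reachable within 3 steps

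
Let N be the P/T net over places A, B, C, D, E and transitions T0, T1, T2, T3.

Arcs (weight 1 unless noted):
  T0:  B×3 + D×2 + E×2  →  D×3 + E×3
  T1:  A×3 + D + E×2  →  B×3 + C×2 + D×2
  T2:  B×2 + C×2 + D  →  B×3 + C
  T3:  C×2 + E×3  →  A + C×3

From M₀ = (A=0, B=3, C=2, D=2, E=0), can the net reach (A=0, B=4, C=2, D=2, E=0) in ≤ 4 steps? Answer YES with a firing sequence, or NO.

NO — not reachable within 4 firings

depth 0: 1 marking
depth 1: 2 markings reached so far
depth 2: 2 markings reached so far
(frontier empty at depth 2; search complete)
target is not among the 2 markings reachable within 4 steps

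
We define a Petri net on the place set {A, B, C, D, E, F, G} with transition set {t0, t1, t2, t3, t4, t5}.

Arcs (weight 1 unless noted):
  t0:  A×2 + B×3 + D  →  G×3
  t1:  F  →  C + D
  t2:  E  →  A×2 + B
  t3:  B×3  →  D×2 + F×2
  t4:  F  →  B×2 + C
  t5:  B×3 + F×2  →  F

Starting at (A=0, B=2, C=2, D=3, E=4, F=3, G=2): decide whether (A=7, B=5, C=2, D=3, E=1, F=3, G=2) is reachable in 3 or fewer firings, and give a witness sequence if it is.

depth 0: 1 marking
depth 1: 4 markings reached so far
depth 2: 15 markings reached so far
depth 3: 38 markings reached so far
target is not among the 38 markings reachable within 3 steps

NO — not reachable within 3 firings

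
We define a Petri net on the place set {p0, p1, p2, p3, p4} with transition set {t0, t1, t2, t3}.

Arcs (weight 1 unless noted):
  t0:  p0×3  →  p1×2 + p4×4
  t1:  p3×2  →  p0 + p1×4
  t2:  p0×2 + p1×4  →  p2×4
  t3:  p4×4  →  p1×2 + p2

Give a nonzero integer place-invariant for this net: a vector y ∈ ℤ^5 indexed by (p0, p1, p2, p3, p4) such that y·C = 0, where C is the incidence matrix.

y = (p0:2, p1:1, p2:2, p3:3, p4:1)

Incidence matrix C (rows=places, cols=transitions):
       t0   t1   t2   t3
   p0  -3    1   -2    0
   p1   2    4   -4    2
   p2   0    0    4    1
   p3   0   -2    0    0
   p4   4    0    0   -4

Candidate y = [2, 1, 2, 3, 1]; check y·C column-wise:
  col t0: 2·-3 + 1·2 + 2·0 + 3·0 + 1·4 = 0
  col t1: 2·1 + 1·4 + 2·0 + 3·-2 + 1·0 = 0
  col t2: 2·-2 + 1·-4 + 2·4 + 3·0 + 1·0 = 0
  col t3: 2·0 + 1·2 + 2·1 + 3·0 + 1·-4 = 0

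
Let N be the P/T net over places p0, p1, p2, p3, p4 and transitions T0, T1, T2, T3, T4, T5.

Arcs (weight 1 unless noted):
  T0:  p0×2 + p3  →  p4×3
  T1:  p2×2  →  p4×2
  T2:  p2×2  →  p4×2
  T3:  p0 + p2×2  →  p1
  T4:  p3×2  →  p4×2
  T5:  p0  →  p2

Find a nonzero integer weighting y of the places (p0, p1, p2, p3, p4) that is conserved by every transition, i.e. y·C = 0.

y = (p0:1, p1:3, p2:1, p3:1, p4:1)

Incidence matrix C (rows=places, cols=transitions):
       T0   T1   T2   T3   T4   T5
   p0  -2    0    0   -1    0   -1
   p1   0    0    0    1    0    0
   p2   0   -2   -2   -2    0    1
   p3  -1    0    0    0   -2    0
   p4   3    2    2    0    2    0

Candidate y = [1, 3, 1, 1, 1]; check y·C column-wise:
  col T0: 1·-2 + 3·0 + 1·0 + 1·-1 + 1·3 = 0
  col T1: 1·0 + 3·0 + 1·-2 + 1·0 + 1·2 = 0
  col T2: 1·0 + 3·0 + 1·-2 + 1·0 + 1·2 = 0
  col T3: 1·-1 + 3·1 + 1·-2 + 1·0 + 1·0 = 0
  col T4: 1·0 + 3·0 + 1·0 + 1·-2 + 1·2 = 0
  col T5: 1·-1 + 3·0 + 1·1 + 1·0 + 1·0 = 0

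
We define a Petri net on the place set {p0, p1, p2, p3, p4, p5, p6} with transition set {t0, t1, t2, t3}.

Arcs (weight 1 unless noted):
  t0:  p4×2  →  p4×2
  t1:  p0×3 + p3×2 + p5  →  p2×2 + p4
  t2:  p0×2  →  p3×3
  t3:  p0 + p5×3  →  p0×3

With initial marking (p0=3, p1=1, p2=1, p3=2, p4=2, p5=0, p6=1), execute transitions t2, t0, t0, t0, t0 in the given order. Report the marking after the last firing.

(p0=1, p1=1, p2=1, p3=5, p4=2, p5=0, p6=1)

step 1: fire t2:  (p0=3, p1=1, p2=1, p3=2, p4=2, p5=0, p6=1) → (p0=1, p1=1, p2=1, p3=5, p4=2, p5=0, p6=1)
step 2: fire t0:  (p0=1, p1=1, p2=1, p3=5, p4=2, p5=0, p6=1) → (p0=1, p1=1, p2=1, p3=5, p4=2, p5=0, p6=1)
step 3: fire t0:  (p0=1, p1=1, p2=1, p3=5, p4=2, p5=0, p6=1) → (p0=1, p1=1, p2=1, p3=5, p4=2, p5=0, p6=1)
step 4: fire t0:  (p0=1, p1=1, p2=1, p3=5, p4=2, p5=0, p6=1) → (p0=1, p1=1, p2=1, p3=5, p4=2, p5=0, p6=1)
step 5: fire t0:  (p0=1, p1=1, p2=1, p3=5, p4=2, p5=0, p6=1) → (p0=1, p1=1, p2=1, p3=5, p4=2, p5=0, p6=1)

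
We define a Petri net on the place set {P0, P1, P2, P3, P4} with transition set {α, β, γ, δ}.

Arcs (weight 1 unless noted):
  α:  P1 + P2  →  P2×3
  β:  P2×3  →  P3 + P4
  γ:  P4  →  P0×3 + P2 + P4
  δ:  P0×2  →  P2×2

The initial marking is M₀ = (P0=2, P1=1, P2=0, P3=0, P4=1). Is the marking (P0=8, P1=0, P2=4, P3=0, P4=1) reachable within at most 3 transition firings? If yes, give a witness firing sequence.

step 1: fire γ:  (P0=2, P1=1, P2=0, P3=0, P4=1) → (P0=5, P1=1, P2=1, P3=0, P4=1)
step 2: fire α:  (P0=5, P1=1, P2=1, P3=0, P4=1) → (P0=5, P1=0, P2=3, P3=0, P4=1)
step 3: fire γ:  (P0=5, P1=0, P2=3, P3=0, P4=1) → (P0=8, P1=0, P2=4, P3=0, P4=1)

YES — reachable via ⟨γ, α, γ⟩ (3 firings)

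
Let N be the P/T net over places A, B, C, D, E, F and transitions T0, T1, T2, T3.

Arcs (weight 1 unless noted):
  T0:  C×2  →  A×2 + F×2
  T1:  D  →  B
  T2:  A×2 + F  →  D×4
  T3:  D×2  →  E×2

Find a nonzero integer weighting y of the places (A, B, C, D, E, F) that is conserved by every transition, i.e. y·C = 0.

Incidence matrix C (rows=places, cols=transitions):
       T0   T1   T2   T3
    A   2    0   -2    0
    B   0    1    0    0
    C  -2    0    0    0
    D   0   -1    4   -2
    E   0    0    0    2
    F   2    0   -1    0

Candidate y = [2, 1, 2, 1, 1, 0]; check y·C column-wise:
  col T0: 2·2 + 1·0 + 2·-2 + 1·0 + 1·0 + 0·2 = 0
  col T1: 2·0 + 1·1 + 2·0 + 1·-1 + 1·0 = 0
  col T2: 2·-2 + 1·0 + 2·0 + 1·4 + 1·0 + 0·-1 = 0
  col T3: 2·0 + 1·0 + 2·0 + 1·-2 + 1·2 = 0

y = (A:2, B:1, C:2, D:1, E:1, F:0)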